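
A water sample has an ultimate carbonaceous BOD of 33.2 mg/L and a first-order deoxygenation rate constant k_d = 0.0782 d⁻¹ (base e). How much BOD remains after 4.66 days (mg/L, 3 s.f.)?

L ≈ 23.1 mg/L

L_t = L₀ e^(−k_d t) = 33.2 × e^(−0.0782×4.66) = 33.2 × 0.6946 = 23.06 mg/L.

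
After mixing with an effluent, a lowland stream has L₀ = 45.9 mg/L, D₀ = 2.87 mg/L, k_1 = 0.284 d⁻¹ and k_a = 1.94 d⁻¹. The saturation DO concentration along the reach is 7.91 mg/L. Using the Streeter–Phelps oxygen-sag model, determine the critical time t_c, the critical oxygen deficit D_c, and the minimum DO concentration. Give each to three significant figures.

With k_a/k_1 = 6.831 and 1 − D₀(k_a−k_1)/(k_1 L₀) = 0.6354,
t_c = ln(6.831 × 0.6354) / (1.94 − 0.284) = ln(4.340) / 1.656 = 1.468/1.656 = 0.8865 d.
D_c = (k_1/k_a) L₀ e^(−k_1 t_c) = (0.284/1.94) × 45.9 × e^(−0.284×0.8865) = 0.1464 × 45.9 × 0.7774 = 5.224 mg/L.
Minimum DO = C_s − D_c = 7.91 − 5.224 = 2.686 mg/L.

t_c ≈ 0.886 d; D_c ≈ 5.22 mg/L; min DO ≈ 2.69 mg/L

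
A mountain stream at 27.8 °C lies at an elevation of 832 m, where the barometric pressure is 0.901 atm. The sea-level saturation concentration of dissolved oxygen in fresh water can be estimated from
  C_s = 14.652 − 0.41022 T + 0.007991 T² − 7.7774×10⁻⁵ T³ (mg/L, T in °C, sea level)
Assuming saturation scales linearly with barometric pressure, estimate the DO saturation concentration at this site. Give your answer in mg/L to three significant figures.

At sea level: C_s = 14.652 − 0.41022×27.8 + 0.007991×27.8² − 7.7774×10⁻⁵×27.8³ = 7.753 mg/L.
Pressure correction: C_s' = 7.753 × 0.901 = 6.985 mg/L.

C_s ≈ 6.99 mg/L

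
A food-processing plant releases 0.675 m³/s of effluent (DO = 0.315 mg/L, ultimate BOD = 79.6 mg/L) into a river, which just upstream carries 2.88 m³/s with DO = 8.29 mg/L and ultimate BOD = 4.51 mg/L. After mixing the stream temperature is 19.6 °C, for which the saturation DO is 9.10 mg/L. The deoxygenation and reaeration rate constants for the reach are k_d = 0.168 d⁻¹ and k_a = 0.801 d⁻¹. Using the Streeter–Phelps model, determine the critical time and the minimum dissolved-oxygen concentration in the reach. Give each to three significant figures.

Mixed DO = (2.88×8.29 + 0.675×0.315)/(2.88+0.675) = 24.09/3.555 = 6.776 mg/L.
Mixed L₀ = (2.88×4.51 + 0.675×79.6)/(3.555) = 66.72/3.555 = 18.77 mg/L.
Initial deficit D₀ = C_s − DO₀ = 9.10 − 6.776 = 2.324 mg/L.
t_c = (1/0.6330) ln[(0.801/0.168)(1 − 2.324×0.6330/(0.168×18.77))] = 1.580 × ln(2.543) = 1.475 d.
D_c = (0.168/0.801) × 18.77 × e^(−0.168×1.475) = 0.2097 × 18.77 × 0.7806 = 3.073 mg/L.
Minimum DO = 9.10 − 3.073 = 6.027 mg/L.

t_c ≈ 1.47 d; minimum DO ≈ 6.03 mg/L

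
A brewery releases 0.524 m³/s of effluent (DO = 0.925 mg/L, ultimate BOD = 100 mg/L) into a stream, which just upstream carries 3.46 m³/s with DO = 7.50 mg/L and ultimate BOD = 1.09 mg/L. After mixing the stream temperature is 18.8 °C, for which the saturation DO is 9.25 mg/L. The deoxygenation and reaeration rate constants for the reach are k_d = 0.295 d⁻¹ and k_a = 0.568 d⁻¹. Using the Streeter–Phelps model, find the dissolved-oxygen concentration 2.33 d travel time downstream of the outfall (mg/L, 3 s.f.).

Mixed DO = (3.46×7.50 + 0.524×0.925)/(3.46+0.524) = 26.43/3.984 = 6.635 mg/L.
Mixed L₀ = (3.46×1.09 + 0.524×100)/(3.984) = 56.17/3.984 = 14.10 mg/L.
Initial deficit D₀ = C_s − DO₀ = 9.25 − 6.635 = 2.615 mg/L.
D(2.33) = [0.295×14.10/(0.568−0.295)](e^(−0.295×2.33) − e^(−0.568×2.33)) + 2.615 e^(−0.568×2.33)
= 15.24 × (0.5029 − 0.2662) + 2.615 × 0.2662 = 4.302 mg/L.
DO = 9.25 − 4.302 = 4.948 mg/L.

DO ≈ 4.95 mg/L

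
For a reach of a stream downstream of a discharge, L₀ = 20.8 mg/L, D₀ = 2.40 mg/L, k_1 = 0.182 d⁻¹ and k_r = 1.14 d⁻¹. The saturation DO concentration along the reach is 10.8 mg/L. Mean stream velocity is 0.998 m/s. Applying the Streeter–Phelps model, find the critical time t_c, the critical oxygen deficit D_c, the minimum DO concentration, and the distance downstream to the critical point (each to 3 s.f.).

t_c ≈ 0.939 d; D_c ≈ 2.80 mg/L; min DO ≈ 8.00 mg/L; x_c ≈ 81.0 km

t_c = [1/(k_r−k_1)] ln[(k_r/k_1)(1 − D₀(k_r−k_1)/(k_1 L₀))]
= [1/(1.14−0.182)] ln[(1.14/0.182)(1 − 2.40×0.9580/(0.182×20.8))]
= (1/0.9580) ln[6.264 × 0.3926] = 1.044 × ln(2.459) = 1.044 × 0.8999 = 0.9394 d.
D_c = (k_1/k_r) L₀ e^(−k_1 t_c) = (0.182/1.14) × 20.8 × e^(−0.182×0.9394) = 0.1596 × 20.8 × 0.8428 = 2.799 mg/L.
Minimum DO = C_s − D_c = 10.8 − 2.799 = 8.001 mg/L.
x_c = v t_c = 0.998 m/s × 0.9394 d × 86400 s/d = 81000 m ≈ 81.0 km.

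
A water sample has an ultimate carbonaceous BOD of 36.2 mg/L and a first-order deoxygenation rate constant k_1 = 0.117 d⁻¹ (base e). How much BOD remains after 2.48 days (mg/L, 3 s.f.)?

L ≈ 27.1 mg/L

L_t = L₀ e^(−k_1 t) = 36.2 × e^(−0.117×2.48) = 36.2 × 0.7481 = 27.08 mg/L.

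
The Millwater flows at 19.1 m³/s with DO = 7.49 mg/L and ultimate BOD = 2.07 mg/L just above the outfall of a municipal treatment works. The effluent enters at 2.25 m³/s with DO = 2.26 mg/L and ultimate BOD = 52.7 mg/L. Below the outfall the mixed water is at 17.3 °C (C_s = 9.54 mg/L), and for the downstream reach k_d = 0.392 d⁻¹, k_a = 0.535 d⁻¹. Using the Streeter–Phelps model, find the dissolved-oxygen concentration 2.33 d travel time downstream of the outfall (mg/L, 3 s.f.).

DO ≈ 6.48 mg/L

Mixed DO = (19.1×7.49 + 2.25×2.26)/(19.1+2.25) = 148.1/21.35 = 6.939 mg/L.
Mixed L₀ = (19.1×2.07 + 2.25×52.7)/(21.35) = 158.1/21.35 = 7.406 mg/L.
Initial deficit D₀ = C_s − DO₀ = 9.54 − 6.939 = 2.601 mg/L.
D(2.33) = [0.392×7.406/(0.535−0.392)](e^(−0.392×2.33) − e^(−0.535×2.33)) + 2.601 e^(−0.535×2.33)
= 20.30 × (0.4012 − 0.2875) + 2.601 × 0.2875 = 3.056 mg/L.
DO = 9.54 − 3.056 = 6.484 mg/L.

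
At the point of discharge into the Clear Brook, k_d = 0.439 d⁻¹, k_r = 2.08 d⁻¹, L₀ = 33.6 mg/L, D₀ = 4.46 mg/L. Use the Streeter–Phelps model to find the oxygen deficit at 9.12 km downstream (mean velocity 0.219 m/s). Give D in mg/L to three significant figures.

D ≈ 5.61 mg/L

Travel time t = x/v = 9.12 km / (0.219 m/s) = 9120 m / 0.219 m/s = 41640 s = 0.4820 d.
k_d L₀/(k_r−k_d) = 0.439×33.6/(2.08−0.439) = 14.75/1.641 = 8.989 mg/L.
e^(−k_d t) = e^(−0.439×0.4820) = 0.8093; e^(−k_r t) = e^(−2.08×0.4820) = 0.3669.
D = 8.989 × (0.8093 − 0.3669) + 4.46 × 0.3669 = 3.976 + 1.637 = 5.613 mg/L.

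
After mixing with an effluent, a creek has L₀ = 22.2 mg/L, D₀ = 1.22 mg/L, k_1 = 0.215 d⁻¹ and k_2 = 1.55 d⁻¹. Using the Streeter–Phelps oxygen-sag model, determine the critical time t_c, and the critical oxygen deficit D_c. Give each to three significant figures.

With k_2/k_1 = 7.209 and 1 − D₀(k_2−k_1)/(k_1 L₀) = 0.6588,
t_c = ln(7.209 × 0.6588) / (1.55 − 0.215) = ln(4.749) / 1.335 = 1.558/1.335 = 1.167 d.
D_c = (k_1/k_2) L₀ e^(−k_1 t_c) = (0.215/1.55) × 22.2 × e^(−0.215×1.167) = 0.1387 × 22.2 × 0.7781 = 2.396 mg/L.

t_c ≈ 1.17 d; D_c ≈ 2.40 mg/L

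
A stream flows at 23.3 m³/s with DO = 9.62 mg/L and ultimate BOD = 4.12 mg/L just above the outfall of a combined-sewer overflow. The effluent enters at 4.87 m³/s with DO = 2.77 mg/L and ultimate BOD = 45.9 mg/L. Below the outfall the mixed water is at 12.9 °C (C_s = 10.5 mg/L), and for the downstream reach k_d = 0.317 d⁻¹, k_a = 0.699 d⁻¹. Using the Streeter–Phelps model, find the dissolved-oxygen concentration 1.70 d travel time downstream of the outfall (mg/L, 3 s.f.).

Mixed DO = (23.3×9.62 + 4.87×2.77)/(23.3+4.87) = 237.6/28.17 = 8.436 mg/L.
Mixed L₀ = (23.3×4.12 + 4.87×45.9)/(28.17) = 319.5/28.17 = 11.34 mg/L.
Initial deficit D₀ = C_s − DO₀ = 10.5 − 8.436 = 2.064 mg/L.
D(1.70) = [0.317×11.34/(0.699−0.317)](e^(−0.317×1.70) − e^(−0.699×1.70)) + 2.064 e^(−0.699×1.70)
= 9.413 × (0.5834 − 0.3047) + 2.064 × 0.3047 = 3.252 mg/L.
DO = 10.5 − 3.252 = 7.248 mg/L.

DO ≈ 7.25 mg/L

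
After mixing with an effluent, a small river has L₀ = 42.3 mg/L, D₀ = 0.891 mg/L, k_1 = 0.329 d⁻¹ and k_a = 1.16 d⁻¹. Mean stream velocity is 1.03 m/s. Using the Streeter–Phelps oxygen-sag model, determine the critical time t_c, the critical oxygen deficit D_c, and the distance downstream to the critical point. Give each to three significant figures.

t_c = [1/(k_a−k_1)] ln[(k_a/k_1)(1 − D₀(k_a−k_1)/(k_1 L₀))]
= [1/(1.16−0.329)] ln[(1.16/0.329)(1 − 0.891×0.8310/(0.329×42.3))]
= (1/0.8310) ln[3.526 × 0.9468] = 1.203 × ln(3.338) = 1.203 × 1.205 = 1.451 d.
L(t_c) = L₀ e^(−k_1 t_c) = 42.3 × 0.6205 = 26.25 mg/L, and at the critical point k_a D_c = k_1 L, so D_c = (0.329/1.16) × 26.25 = 7.444 mg/L.
x_c = v t_c = 1.03 m/s × 1.451 d × 86400 s/d = 129100 m ≈ 129 km.

t_c ≈ 1.45 d; D_c ≈ 7.44 mg/L; x_c ≈ 129 km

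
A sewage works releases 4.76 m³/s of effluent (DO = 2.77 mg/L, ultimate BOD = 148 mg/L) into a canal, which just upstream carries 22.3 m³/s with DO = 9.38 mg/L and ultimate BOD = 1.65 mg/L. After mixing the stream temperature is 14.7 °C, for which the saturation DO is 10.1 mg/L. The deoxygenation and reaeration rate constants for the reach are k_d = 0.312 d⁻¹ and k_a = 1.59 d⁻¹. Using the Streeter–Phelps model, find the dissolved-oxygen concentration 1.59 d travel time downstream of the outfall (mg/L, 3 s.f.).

Mixed DO = (22.3×9.38 + 4.76×2.77)/(22.3+4.76) = 222.4/27.06 = 8.217 mg/L.
Mixed L₀ = (22.3×1.65 + 4.76×148)/(27.06) = 741.3/27.06 = 27.39 mg/L.
Initial deficit D₀ = C_s − DO₀ = 10.1 − 8.217 = 1.883 mg/L.
D(1.59) = [0.312×27.39/(1.59−0.312)](e^(−0.312×1.59) − e^(−1.59×1.59)) + 1.883 e^(−1.59×1.59)
= 6.688 × (0.6089 − 0.07981) + 1.883 × 0.07981 = 3.689 mg/L.
DO = 10.1 − 3.689 = 6.411 mg/L.

DO ≈ 6.41 mg/L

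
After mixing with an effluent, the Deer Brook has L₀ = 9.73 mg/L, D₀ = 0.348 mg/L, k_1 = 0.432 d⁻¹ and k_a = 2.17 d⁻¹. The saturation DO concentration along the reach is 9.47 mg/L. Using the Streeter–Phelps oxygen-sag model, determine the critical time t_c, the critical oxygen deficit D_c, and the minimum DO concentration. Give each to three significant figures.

t_c = [1/(k_a−k_1)] ln[(k_a/k_1)(1 − D₀(k_a−k_1)/(k_1 L₀))]
= [1/(2.17−0.432)] ln[(2.17/0.432)(1 − 0.348×1.738/(0.432×9.73))]
= (1/1.738) ln[5.023 × 0.8561] = 0.5754 × ln(4.300) = 0.5754 × 1.459 = 0.8393 d.
L(t_c) = L₀ e^(−k_1 t_c) = 9.73 × 0.6959 = 6.771 mg/L, and at the critical point k_a D_c = k_1 L, so D_c = (0.432/2.17) × 6.771 = 1.348 mg/L.
Minimum DO = C_s − D_c = 9.47 − 1.348 = 8.122 mg/L.

t_c ≈ 0.839 d; D_c ≈ 1.35 mg/L; min DO ≈ 8.12 mg/L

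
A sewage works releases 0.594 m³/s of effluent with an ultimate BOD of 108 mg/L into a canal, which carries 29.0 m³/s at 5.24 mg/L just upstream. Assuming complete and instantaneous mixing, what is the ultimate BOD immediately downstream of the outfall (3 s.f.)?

7.30 mg/L

Flow-weighted mixing: C = (Q_r C_r + Q_w C_w)/(Q_r + Q_w)
= (29.0×5.24 + 0.594×108)/(29.0 + 0.594) = 216.1/29.59 = 7.303 mg/L.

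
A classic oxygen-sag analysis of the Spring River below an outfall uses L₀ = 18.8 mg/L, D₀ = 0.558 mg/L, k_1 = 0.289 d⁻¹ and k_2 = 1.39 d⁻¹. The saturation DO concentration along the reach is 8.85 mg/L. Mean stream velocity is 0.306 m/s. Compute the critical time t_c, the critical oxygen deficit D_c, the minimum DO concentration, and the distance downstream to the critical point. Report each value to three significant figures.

With k_2/k_1 = 4.810 and 1 − D₀(k_2−k_1)/(k_1 L₀) = 0.8869,
t_c = ln(4.810 × 0.8869) / (1.39 − 0.289) = ln(4.266) / 1.101 = 1.451/1.101 = 1.318 d.
D_c = (k_1/k_2) L₀ e^(−k_1 t_c) = (0.289/1.39) × 18.8 × e^(−0.289×1.318) = 0.2079 × 18.8 × 0.6833 = 2.671 mg/L.
Minimum DO = C_s − D_c = 8.85 − 2.671 = 6.179 mg/L.
x_c = v t_c = 0.306 m/s × 1.318 d × 86400 s/d = 34830 m ≈ 34.8 km.

t_c ≈ 1.32 d; D_c ≈ 2.67 mg/L; min DO ≈ 6.18 mg/L; x_c ≈ 34.8 km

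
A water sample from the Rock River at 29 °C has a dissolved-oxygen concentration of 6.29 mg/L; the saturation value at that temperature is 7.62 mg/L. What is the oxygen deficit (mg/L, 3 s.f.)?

D = C_s − C = 7.62 − 6.29 = 1.33 mg/L.

D ≈ 1.33 mg/L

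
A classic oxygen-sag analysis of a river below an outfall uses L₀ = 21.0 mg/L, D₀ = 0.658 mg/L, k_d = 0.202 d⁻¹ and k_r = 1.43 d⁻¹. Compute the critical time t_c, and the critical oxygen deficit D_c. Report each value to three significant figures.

At the critical point dD/dt = 0, so k_d L₀ e^(−k_d t) = k_r D. Substituting D(t) from the Streeter–Phelps equation and solving for t gives
t_c = ln[(k_r/k_d)(1 − D₀(k_r−k_d)/(k_d L₀))] / (k_r−k_d).
Here k_r−k_d = 1.228 d⁻¹ and 1 − D₀(k_r−k_d)/(k_d L₀) = 1 − 0.658×1.228/(0.202×21.0) = 0.8095, so
t_c = ln(7.079 × 0.8095) / 1.228 = 1.746 / 1.228 = 1.422 d.
D_c = (k_d/k_r) L₀ e^(−k_d t_c) = (0.202/1.43) × 21.0 × e^(−0.202×1.422) = 0.1413 × 21.0 × 0.7504 = 2.226 mg/L.

t_c ≈ 1.42 d; D_c ≈ 2.23 mg/L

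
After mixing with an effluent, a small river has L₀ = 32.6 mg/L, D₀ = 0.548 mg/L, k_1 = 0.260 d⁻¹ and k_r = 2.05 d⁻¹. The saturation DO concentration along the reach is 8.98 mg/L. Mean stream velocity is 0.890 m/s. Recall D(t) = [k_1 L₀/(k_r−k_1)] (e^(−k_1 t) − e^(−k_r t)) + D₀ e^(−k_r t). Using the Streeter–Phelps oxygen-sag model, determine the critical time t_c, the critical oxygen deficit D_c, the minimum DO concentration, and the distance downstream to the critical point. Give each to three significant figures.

At the critical point dD/dt = 0, so k_1 L₀ e^(−k_1 t) = k_r D. Substituting D(t) from the Streeter–Phelps equation and solving for t gives
t_c = ln[(k_r/k_1)(1 − D₀(k_r−k_1)/(k_1 L₀))] / (k_r−k_1).
Here k_r−k_1 = 1.790 d⁻¹ and 1 − D₀(k_r−k_1)/(k_1 L₀) = 1 − 0.548×1.790/(0.260×32.6) = 0.8843, so
t_c = ln(7.885 × 0.8843) / 1.790 = 1.942 / 1.790 = 1.085 d.
D_c = (k_1/k_r) L₀ e^(−k_1 t_c) = (0.260/2.05) × 32.6 × e^(−0.260×1.085) = 0.1268 × 32.6 × 0.7542 = 3.118 mg/L.
Minimum DO = C_s − D_c = 8.98 − 3.118 = 5.862 mg/L.
x_c = v t_c = 0.890 m/s × 1.085 d × 86400 s/d = 83420 m ≈ 83.4 km.

t_c ≈ 1.08 d; D_c ≈ 3.12 mg/L; min DO ≈ 5.86 mg/L; x_c ≈ 83.4 km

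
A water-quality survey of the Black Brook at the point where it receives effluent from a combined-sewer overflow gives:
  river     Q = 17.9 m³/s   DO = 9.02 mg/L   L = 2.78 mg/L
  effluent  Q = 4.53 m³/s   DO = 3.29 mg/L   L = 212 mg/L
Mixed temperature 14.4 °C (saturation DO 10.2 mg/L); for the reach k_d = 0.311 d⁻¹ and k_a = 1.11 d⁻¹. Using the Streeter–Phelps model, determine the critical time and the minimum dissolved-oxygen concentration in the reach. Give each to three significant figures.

Mixed DO = (17.9×9.02 + 4.53×3.29)/(17.9+4.53) = 176.4/22.43 = 7.863 mg/L.
Mixed L₀ = (17.9×2.78 + 4.53×212)/(22.43) = 1010/22.43 = 45.03 mg/L.
Initial deficit D₀ = C_s − DO₀ = 10.2 − 7.863 = 2.337 mg/L.
t_c = (1/0.7990) ln[(1.11/0.311)(1 − 2.337×0.7990/(0.311×45.03))] = 1.252 × ln(3.093) = 1.413 d.
D_c = (0.311/1.11) × 45.03 × e^(−0.311×1.413) = 0.2802 × 45.03 × 0.6443 = 8.130 mg/L.
Minimum DO = 10.2 − 8.130 = 2.070 mg/L.

t_c ≈ 1.41 d; minimum DO ≈ 2.07 mg/L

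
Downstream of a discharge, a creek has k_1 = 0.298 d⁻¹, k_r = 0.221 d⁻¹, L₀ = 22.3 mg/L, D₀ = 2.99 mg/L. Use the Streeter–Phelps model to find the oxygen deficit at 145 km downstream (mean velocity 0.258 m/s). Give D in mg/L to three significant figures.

D ≈ 8.79 mg/L

Travel time t = x/v = 145 km / (0.258 m/s) = 145000 m / 0.258 m/s = 562000 s = 6.505 d.
k_1 L₀/(k_r−k_1) = 0.298×22.3/(0.221−0.298) = 6.645/-0.07700 = -86.30 mg/L.
e^(−k_1 t) = e^(−0.298×6.505) = 0.1439; e^(−k_r t) = e^(−0.221×6.505) = 0.2375.
D = -86.30 × (0.1439 − 0.2375) + 2.99 × 0.2375 = 8.076 + 0.7101 = 8.786 mg/L.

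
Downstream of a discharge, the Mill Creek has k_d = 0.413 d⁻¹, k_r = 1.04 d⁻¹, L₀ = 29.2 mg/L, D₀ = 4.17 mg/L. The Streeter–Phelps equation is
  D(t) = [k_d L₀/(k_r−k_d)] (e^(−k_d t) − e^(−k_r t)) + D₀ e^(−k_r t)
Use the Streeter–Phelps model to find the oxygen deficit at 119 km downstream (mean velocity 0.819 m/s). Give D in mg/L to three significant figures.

D ≈ 6.98 mg/L

Travel time t = x/v = 119 km / (0.819 m/s) = 119000 m / 0.819 m/s = 145300 s = 1.682 d.
k_d L₀/(k_r−k_d) = 0.413×29.2/(1.04−0.413) = 12.06/0.6270 = 19.23 mg/L.
e^(−k_d t) = e^(−0.413×1.682) = 0.4993; e^(−k_r t) = e^(−1.04×1.682) = 0.1740.
D = 19.23 × (0.4993 − 0.1740) + 4.17 × 0.1740 = 6.258 + 0.7254 = 6.983 mg/L.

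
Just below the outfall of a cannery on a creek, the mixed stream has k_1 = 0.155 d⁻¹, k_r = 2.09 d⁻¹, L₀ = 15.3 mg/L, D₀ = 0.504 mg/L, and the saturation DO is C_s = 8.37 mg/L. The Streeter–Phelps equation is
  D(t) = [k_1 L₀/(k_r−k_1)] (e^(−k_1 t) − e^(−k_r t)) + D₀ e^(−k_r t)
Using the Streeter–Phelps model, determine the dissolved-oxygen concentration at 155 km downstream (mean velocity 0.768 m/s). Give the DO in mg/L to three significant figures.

Travel time t = x/v = 155 km / (0.768 m/s) = 155000 m / 0.768 m/s = 201800 s = 2.336 d.
k_1 L₀/(k_r−k_1) = 0.155×15.3/(2.09−0.155) = 2.372/1.935 = 1.226 mg/L.
e^(−k_1 t) = e^(−0.155×2.336) = 0.6962; e^(−k_r t) = e^(−2.09×2.336) = 0.007581.
D = 1.226 × (0.6962 − 0.007581) + 0.504 × 0.007581 = 0.8440 + 0.003821 = 0.8478 mg/L.
DO = C_s − D = 8.37 − 0.8478 = 7.522 mg/L.

DO ≈ 7.52 mg/L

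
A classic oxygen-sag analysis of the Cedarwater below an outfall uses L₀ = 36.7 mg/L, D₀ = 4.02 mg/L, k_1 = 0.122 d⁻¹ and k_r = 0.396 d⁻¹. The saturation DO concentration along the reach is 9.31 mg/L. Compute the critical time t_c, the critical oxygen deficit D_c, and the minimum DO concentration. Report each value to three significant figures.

At the critical point dD/dt = 0, so k_1 L₀ e^(−k_1 t) = k_r D. Substituting D(t) from the Streeter–Phelps equation and solving for t gives
t_c = ln[(k_r/k_1)(1 − D₀(k_r−k_1)/(k_1 L₀))] / (k_r−k_1).
Here k_r−k_1 = 0.2740 d⁻¹ and 1 − D₀(k_r−k_1)/(k_1 L₀) = 1 − 4.02×0.2740/(0.122×36.7) = 0.7540, so
t_c = ln(3.246 × 0.7540) / 0.2740 = 0.8950 / 0.2740 = 3.266 d.
L(t_c) = L₀ e^(−k_1 t_c) = 36.7 × 0.6713 = 24.64 mg/L, and at the critical point k_r D_c = k_1 L, so D_c = (0.122/0.396) × 24.64 = 7.590 mg/L.
Minimum DO = C_s − D_c = 9.31 − 7.590 = 1.720 mg/L.

t_c ≈ 3.27 d; D_c ≈ 7.59 mg/L; min DO ≈ 1.72 mg/L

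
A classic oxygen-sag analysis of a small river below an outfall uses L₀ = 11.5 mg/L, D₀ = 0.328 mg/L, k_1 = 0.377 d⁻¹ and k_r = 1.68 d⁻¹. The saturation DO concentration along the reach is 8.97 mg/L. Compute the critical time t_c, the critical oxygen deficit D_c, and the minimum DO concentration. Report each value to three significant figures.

t_c = [1/(k_r−k_1)] ln[(k_r/k_1)(1 − D₀(k_r−k_1)/(k_1 L₀))]
= [1/(1.68−0.377)] ln[(1.68/0.377)(1 − 0.328×1.303/(0.377×11.5))]
= (1/1.303) ln[4.456 × 0.9014] = 0.7675 × ln(4.017) = 0.7675 × 1.391 = 1.067 d.
L(t_c) = L₀ e^(−k_1 t_c) = 11.5 × 0.6688 = 7.691 mg/L, and at the critical point k_r D_c = k_1 L, so D_c = (0.377/1.68) × 7.691 = 1.726 mg/L.
Minimum DO = C_s − D_c = 8.97 − 1.726 = 7.244 mg/L.

t_c ≈ 1.07 d; D_c ≈ 1.73 mg/L; min DO ≈ 7.24 mg/L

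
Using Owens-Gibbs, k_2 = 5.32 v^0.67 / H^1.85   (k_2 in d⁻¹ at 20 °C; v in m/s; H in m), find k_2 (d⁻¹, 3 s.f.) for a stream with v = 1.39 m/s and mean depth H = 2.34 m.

k_2 = 5.32 × 1.39^0.67 / 2.34^1.85 = 5.32 × 1.247 / 4.820 = 1.376 d⁻¹.

k_2 ≈ 1.38 d⁻¹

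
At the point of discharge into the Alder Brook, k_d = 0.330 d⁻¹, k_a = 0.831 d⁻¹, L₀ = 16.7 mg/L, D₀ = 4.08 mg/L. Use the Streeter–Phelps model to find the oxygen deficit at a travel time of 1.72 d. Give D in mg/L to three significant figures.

k_d L₀/(k_a−k_d) = 0.330×16.7/(0.831−0.330) = 5.511/0.5010 = 11.00 mg/L.
e^(−k_d t) = e^(−0.330×1.720) = 0.5669; e^(−k_a t) = e^(−0.831×1.720) = 0.2395.
D = 11.00 × (0.5669 − 0.2395) + 4.08 × 0.2395 = 3.602 + 0.9770 = 4.579 mg/L.

D ≈ 4.58 mg/L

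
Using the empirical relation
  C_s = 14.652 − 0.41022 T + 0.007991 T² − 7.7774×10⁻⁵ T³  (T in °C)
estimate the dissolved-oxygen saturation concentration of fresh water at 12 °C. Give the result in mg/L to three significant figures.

C_s = 14.652 − 0.41022×12 + 0.007991×12² − 7.7774×10⁻⁵×12³ = 10.75 mg/L.

C_s ≈ 10.7 mg/L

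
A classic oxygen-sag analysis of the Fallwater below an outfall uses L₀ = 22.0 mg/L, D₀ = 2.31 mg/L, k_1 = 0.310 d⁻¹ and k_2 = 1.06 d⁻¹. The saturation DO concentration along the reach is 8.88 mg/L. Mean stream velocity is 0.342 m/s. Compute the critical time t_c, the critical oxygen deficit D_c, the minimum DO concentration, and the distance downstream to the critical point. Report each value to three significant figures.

At the critical point dD/dt = 0, so k_1 L₀ e^(−k_1 t) = k_2 D. Substituting D(t) from the Streeter–Phelps equation and solving for t gives
t_c = ln[(k_2/k_1)(1 − D₀(k_2−k_1)/(k_1 L₀))] / (k_2−k_1).
Here k_2−k_1 = 0.7500 d⁻¹ and 1 − D₀(k_2−k_1)/(k_1 L₀) = 1 − 2.31×0.7500/(0.310×22.0) = 0.7460, so
t_c = ln(3.419 × 0.7460) / 0.7500 = 0.9364 / 0.7500 = 1.249 d.
L(t_c) = L₀ e^(−k_1 t_c) = 22.0 × 0.6791 = 14.94 mg/L, and at the critical point k_2 D_c = k_1 L, so D_c = (0.310/1.06) × 14.94 = 4.369 mg/L.
Minimum DO = C_s − D_c = 8.88 − 4.369 = 4.511 mg/L.
x_c = v t_c = 0.342 m/s × 1.249 d × 86400 s/d = 36890 m ≈ 36.9 km.

t_c ≈ 1.25 d; D_c ≈ 4.37 mg/L; min DO ≈ 4.51 mg/L; x_c ≈ 36.9 km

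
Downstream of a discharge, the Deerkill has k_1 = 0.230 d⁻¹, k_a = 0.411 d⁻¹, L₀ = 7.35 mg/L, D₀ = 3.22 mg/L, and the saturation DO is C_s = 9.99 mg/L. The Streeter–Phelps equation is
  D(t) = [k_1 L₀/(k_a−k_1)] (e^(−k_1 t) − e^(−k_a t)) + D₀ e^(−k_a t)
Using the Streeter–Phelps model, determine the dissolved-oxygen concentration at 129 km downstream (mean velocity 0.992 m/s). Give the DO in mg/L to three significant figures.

Travel time t = x/v = 129 km / (0.992 m/s) = 129000 m / 0.992 m/s = 130000 s = 1.505 d.
k_1 L₀/(k_a−k_1) = 0.230×7.35/(0.411−0.230) = 1.690/0.1810 = 9.340 mg/L.
e^(−k_1 t) = e^(−0.230×1.505) = 0.7074; e^(−k_a t) = e^(−0.411×1.505) = 0.5387.
D = 9.340 × (0.7074 − 0.5387) + 3.22 × 0.5387 = 1.576 + 1.735 = 3.310 mg/L.
DO = C_s − D = 9.99 − 3.310 = 6.680 mg/L.

DO ≈ 6.68 mg/L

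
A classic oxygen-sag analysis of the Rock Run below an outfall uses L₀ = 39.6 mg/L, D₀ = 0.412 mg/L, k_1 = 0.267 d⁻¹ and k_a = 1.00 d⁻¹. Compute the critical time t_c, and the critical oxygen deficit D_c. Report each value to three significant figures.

t_c ≈ 1.76 d; D_c ≈ 6.61 mg/L

t_c = [1/(k_a−k_1)] ln[(k_a/k_1)(1 − D₀(k_a−k_1)/(k_1 L₀))]
= [1/(1.00−0.267)] ln[(1.00/0.267)(1 − 0.412×0.7330/(0.267×39.6))]
= (1/0.7330) ln[3.745 × 0.9714] = 1.364 × ln(3.638) = 1.364 × 1.292 = 1.762 d.
L(t_c) = L₀ e^(−k_1 t_c) = 39.6 × 0.6247 = 24.74 mg/L, and at the critical point k_a D_c = k_1 L, so D_c = (0.267/1.00) × 24.74 = 6.605 mg/L.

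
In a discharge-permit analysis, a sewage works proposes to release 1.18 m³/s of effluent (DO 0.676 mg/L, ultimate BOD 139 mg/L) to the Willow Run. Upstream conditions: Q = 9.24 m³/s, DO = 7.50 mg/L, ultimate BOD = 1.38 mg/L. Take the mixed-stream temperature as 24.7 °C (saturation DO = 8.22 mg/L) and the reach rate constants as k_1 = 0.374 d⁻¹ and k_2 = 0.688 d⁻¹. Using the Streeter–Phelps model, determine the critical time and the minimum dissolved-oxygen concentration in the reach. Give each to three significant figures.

t_c ≈ 1.70 d; minimum DO ≈ 3.33 mg/L

Mixed DO = (9.24×7.50 + 1.18×0.676)/(9.24+1.18) = 70.10/10.42 = 6.727 mg/L.
Mixed L₀ = (9.24×1.38 + 1.18×139)/(10.42) = 176.8/10.42 = 16.96 mg/L.
Initial deficit D₀ = C_s − DO₀ = 8.22 − 6.727 = 1.493 mg/L.
t_c = (1/0.3140) ln[(0.688/0.374)(1 − 1.493×0.3140/(0.374×16.96))] = 3.185 × ln(1.704) = 1.697 d.
D_c = (0.374/0.688) × 16.96 × e^(−0.374×1.697) = 0.5436 × 16.96 × 0.5302 = 4.889 mg/L.
Minimum DO = 8.22 − 4.889 = 3.331 mg/L.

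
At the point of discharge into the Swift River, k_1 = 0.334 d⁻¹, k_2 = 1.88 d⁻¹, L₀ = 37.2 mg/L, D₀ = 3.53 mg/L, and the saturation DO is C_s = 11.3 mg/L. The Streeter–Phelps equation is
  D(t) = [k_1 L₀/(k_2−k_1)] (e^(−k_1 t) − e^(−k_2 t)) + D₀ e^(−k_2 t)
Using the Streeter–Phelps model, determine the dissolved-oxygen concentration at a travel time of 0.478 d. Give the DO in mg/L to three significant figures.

k_1 L₀/(k_2−k_1) = 0.334×37.2/(1.88−0.334) = 12.42/1.546 = 8.037 mg/L.
e^(−k_1 t) = e^(−0.334×0.4780) = 0.8524; e^(−k_2 t) = e^(−1.88×0.4780) = 0.4071.
D = 8.037 × (0.8524 − 0.4071) + 3.53 × 0.4071 = 3.579 + 1.437 = 5.016 mg/L.
DO = C_s − D = 11.3 − 5.016 = 6.284 mg/L.

DO ≈ 6.28 mg/L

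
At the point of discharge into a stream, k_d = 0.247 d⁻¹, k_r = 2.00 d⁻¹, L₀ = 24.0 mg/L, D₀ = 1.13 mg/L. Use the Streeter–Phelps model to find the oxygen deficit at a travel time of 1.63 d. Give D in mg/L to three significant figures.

k_d L₀/(k_r−k_d) = 0.247×24.0/(2.00−0.247) = 5.928/1.753 = 3.382 mg/L.
e^(−k_d t) = e^(−0.247×1.630) = 0.6686; e^(−k_r t) = e^(−2.00×1.630) = 0.03839.
D = 3.382 × (0.6686 − 0.03839) + 1.13 × 0.03839 = 2.131 + 0.04338 = 2.174 mg/L.

D ≈ 2.17 mg/L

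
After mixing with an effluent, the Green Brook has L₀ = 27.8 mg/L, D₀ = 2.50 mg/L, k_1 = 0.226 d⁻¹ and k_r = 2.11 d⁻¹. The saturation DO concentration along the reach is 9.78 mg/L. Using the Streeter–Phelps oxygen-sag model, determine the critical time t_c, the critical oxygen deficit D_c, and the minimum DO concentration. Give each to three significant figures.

With k_r/k_1 = 9.336 and 1 − D₀(k_r−k_1)/(k_1 L₀) = 0.2503,
t_c = ln(9.336 × 0.2503) / (2.11 − 0.226) = ln(2.337) / 1.884 = 0.8489/1.884 = 0.4506 d.
L(t_c) = L₀ e^(−k_1 t_c) = 27.8 × 0.9032 = 25.11 mg/L, and at the critical point k_r D_c = k_1 L, so D_c = (0.226/2.11) × 25.11 = 2.689 mg/L.
Minimum DO = C_s − D_c = 9.78 − 2.689 = 7.091 mg/L.

t_c ≈ 0.451 d; D_c ≈ 2.69 mg/L; min DO ≈ 7.09 mg/L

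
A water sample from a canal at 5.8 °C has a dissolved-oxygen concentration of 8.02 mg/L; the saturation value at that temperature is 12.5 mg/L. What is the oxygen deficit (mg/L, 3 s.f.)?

D = C_s − C = 12.5 − 8.02 = 4.48 mg/L.

D ≈ 4.48 mg/L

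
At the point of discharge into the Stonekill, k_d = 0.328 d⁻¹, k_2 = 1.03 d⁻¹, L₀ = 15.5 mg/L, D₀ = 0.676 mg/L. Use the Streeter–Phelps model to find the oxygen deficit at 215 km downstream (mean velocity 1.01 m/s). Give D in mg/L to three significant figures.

D ≈ 2.71 mg/L

Travel time t = x/v = 215 km / (1.01 m/s) = 215000 m / 1.01 m/s = 212900 s = 2.464 d.
k_d L₀/(k_2−k_d) = 0.328×15.5/(1.03−0.328) = 5.084/0.7020 = 7.242 mg/L.
e^(−k_d t) = e^(−0.328×2.464) = 0.4457; e^(−k_2 t) = e^(−1.03×2.464) = 0.07905.
D = 7.242 × (0.4457 − 0.07905) + 0.676 × 0.07905 = 2.655 + 0.05344 = 2.709 mg/L.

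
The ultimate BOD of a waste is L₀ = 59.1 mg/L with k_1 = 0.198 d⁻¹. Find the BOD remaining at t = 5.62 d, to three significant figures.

L_t = L₀ e^(−k_1 t) = 59.1 × e^(−0.198×5.62) = 59.1 × 0.3287 = 19.42 mg/L.

L ≈ 19.4 mg/L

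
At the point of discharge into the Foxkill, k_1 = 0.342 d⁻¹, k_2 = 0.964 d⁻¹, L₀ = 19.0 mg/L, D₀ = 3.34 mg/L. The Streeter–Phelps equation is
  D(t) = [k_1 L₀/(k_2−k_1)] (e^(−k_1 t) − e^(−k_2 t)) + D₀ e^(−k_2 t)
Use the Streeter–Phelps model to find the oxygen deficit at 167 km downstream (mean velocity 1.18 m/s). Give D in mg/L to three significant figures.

D ≈ 4.50 mg/L

Travel time t = x/v = 167 km / (1.18 m/s) = 167000 m / 1.18 m/s = 141500 s = 1.638 d.
k_1 L₀/(k_2−k_1) = 0.342×19.0/(0.964−0.342) = 6.498/0.6220 = 10.45 mg/L.
e^(−k_1 t) = e^(−0.342×1.638) = 0.5711; e^(−k_2 t) = e^(−0.964×1.638) = 0.2062.
D = 10.45 × (0.5711 − 0.2062) + 3.34 × 0.2062 = 3.812 + 0.6886 = 4.501 mg/L.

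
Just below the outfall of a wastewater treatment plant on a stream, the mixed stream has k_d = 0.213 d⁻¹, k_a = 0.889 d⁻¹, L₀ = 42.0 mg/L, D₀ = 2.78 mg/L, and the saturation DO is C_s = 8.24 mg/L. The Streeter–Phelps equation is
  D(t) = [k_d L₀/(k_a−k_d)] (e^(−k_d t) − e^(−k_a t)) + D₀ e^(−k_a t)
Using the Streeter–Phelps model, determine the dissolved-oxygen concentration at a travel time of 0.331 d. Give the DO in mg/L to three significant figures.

k_d L₀/(k_a−k_d) = 0.213×42.0/(0.889−0.213) = 8.946/0.6760 = 13.23 mg/L.
e^(−k_d t) = e^(−0.213×0.3310) = 0.9319; e^(−k_a t) = e^(−0.889×0.3310) = 0.7451.
D = 13.23 × (0.9319 − 0.7451) + 2.78 × 0.7451 = 2.473 + 2.071 = 4.544 mg/L.
DO = C_s − D = 8.24 − 4.544 = 3.696 mg/L.

DO ≈ 3.70 mg/L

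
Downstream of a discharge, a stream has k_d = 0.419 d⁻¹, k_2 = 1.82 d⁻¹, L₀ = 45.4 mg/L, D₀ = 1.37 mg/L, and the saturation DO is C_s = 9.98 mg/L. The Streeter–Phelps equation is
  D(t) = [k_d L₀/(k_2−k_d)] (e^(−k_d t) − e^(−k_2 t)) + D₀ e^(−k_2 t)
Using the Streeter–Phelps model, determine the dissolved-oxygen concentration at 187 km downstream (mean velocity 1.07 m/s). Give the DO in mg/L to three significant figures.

DO ≈ 4.47 mg/L

Travel time t = x/v = 187 km / (1.07 m/s) = 187000 m / 1.07 m/s = 174800 s = 2.023 d.
k_d L₀/(k_2−k_d) = 0.419×45.4/(1.82−0.419) = 19.02/1.401 = 13.58 mg/L.
e^(−k_d t) = e^(−0.419×2.023) = 0.4285; e^(−k_2 t) = e^(−1.82×2.023) = 0.02519.
D = 13.58 × (0.4285 − 0.02519) + 1.37 × 0.02519 = 5.476 + 0.03451 = 5.510 mg/L.
DO = C_s − D = 9.98 − 5.510 = 4.470 mg/L.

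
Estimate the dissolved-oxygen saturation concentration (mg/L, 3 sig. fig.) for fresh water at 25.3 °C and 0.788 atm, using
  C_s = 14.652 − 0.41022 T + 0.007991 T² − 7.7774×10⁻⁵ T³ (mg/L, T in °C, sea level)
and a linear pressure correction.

C_s ≈ 6.41 mg/L

At sea level: C_s = 14.652 − 0.41022×25.3 + 0.007991×25.3² − 7.7774×10⁻⁵×25.3³ = 8.129 mg/L.
Pressure correction: C_s' = 8.129 × 0.788 = 6.406 mg/L.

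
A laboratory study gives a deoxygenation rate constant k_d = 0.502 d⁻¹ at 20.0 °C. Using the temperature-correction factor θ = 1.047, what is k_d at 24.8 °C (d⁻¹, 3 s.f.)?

k_d(T₂) = k_d(T₁) · θ^(T₂−T₁) = 0.502 × 1.047^(24.8−20.0)
= 0.502 × 1.047^4.80 = 0.502 × 1.247 = 0.6258 d⁻¹.

k_d ≈ 0.626 d⁻¹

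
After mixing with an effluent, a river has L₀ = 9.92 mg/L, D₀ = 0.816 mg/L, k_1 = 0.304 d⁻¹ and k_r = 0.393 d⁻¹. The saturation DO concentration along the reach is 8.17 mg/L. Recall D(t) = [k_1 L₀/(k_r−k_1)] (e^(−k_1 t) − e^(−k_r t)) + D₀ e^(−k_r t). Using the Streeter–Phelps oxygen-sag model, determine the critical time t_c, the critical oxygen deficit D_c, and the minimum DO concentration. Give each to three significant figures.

t_c = [1/(k_r−k_1)] ln[(k_r/k_1)(1 − D₀(k_r−k_1)/(k_1 L₀))]
= [1/(0.393−0.304)] ln[(0.393/0.304)(1 − 0.816×0.08900/(0.304×9.92))]
= (1/0.08900) ln[1.293 × 0.9759] = 11.24 × ln(1.262) = 11.24 × 0.2324 = 2.611 d.
D_c = (k_1/k_r) L₀ e^(−k_1 t_c) = (0.304/0.393) × 9.92 × e^(−0.304×2.611) = 0.7735 × 9.92 × 0.4521 = 3.469 mg/L.
Minimum DO = C_s − D_c = 8.17 − 3.469 = 4.701 mg/L.

t_c ≈ 2.61 d; D_c ≈ 3.47 mg/L; min DO ≈ 4.70 mg/L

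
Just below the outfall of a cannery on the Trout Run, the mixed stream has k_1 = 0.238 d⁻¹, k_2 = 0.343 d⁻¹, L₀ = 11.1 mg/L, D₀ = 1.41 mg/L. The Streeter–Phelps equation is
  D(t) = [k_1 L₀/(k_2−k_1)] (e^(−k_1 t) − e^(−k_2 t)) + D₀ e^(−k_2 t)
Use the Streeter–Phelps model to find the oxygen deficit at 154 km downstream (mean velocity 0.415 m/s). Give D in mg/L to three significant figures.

Travel time t = x/v = 154 km / (0.415 m/s) = 154000 m / 0.415 m/s = 371100 s = 4.295 d.
k_1 L₀/(k_2−k_1) = 0.238×11.1/(0.343−0.238) = 2.642/0.1050 = 25.16 mg/L.
e^(−k_1 t) = e^(−0.238×4.295) = 0.3598; e^(−k_2 t) = e^(−0.343×4.295) = 0.2292.
D = 25.16 × (0.3598 − 0.2292) + 1.41 × 0.2292 = 3.286 + 0.3232 = 3.609 mg/L.

D ≈ 3.61 mg/L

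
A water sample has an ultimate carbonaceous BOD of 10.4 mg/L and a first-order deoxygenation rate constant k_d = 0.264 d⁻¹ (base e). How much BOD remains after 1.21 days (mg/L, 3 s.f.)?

L ≈ 7.56 mg/L

L_t = L₀ e^(−k_d t) = 10.4 × e^(−0.264×1.21) = 10.4 × 0.7266 = 7.556 mg/L.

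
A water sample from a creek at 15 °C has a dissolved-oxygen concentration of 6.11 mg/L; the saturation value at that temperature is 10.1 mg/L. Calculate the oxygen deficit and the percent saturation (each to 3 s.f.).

D = C_s − C = 10.1 − 6.11 = 3.99 mg/L.
% saturation = 6.11/10.1 × 100 = 60.5 %.

D ≈ 3.99 mg/L; 60.5 % saturation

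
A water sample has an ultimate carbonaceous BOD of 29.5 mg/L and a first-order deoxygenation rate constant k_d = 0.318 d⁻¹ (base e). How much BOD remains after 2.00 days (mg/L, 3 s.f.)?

L ≈ 15.6 mg/L

L_t = L₀ e^(−k_d t) = 29.5 × e^(−0.318×2.00) = 29.5 × 0.5294 = 15.62 mg/L.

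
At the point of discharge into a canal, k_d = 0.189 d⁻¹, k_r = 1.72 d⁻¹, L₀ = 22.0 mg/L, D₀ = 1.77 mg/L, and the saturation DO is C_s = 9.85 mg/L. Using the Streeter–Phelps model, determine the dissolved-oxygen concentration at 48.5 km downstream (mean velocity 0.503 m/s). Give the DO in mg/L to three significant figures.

DO ≈ 7.79 mg/L

Travel time t = x/v = 48.5 km / (0.503 m/s) = 48500 m / 0.503 m/s = 96420 s = 1.116 d.
k_d L₀/(k_r−k_d) = 0.189×22.0/(1.72−0.189) = 4.158/1.531 = 2.716 mg/L.
e^(−k_d t) = e^(−0.189×1.116) = 0.8098; e^(−k_r t) = e^(−1.72×1.116) = 0.1467.
D = 2.716 × (0.8098 − 0.1467) + 1.77 × 0.1467 = 1.801 + 0.2596 = 2.061 mg/L.
DO = C_s − D = 9.85 − 2.061 = 7.789 mg/L.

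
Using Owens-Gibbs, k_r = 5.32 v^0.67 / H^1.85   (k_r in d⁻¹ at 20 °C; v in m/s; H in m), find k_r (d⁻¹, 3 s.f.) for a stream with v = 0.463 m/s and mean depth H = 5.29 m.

k_r ≈ 0.146 d⁻¹

k_r = 5.32 × 0.463^0.67 / 5.29^1.85 = 5.32 × 0.5970 / 21.80 = 0.1457 d⁻¹.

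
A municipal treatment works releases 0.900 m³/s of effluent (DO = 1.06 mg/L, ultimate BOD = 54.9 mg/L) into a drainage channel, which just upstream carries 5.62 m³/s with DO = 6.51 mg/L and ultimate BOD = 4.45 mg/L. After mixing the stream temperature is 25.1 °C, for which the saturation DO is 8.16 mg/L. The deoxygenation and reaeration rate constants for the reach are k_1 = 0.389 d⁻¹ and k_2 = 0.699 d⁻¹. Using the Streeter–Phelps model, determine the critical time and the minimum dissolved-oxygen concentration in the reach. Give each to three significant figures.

Mixed DO = (5.62×6.51 + 0.900×1.06)/(5.62+0.900) = 37.54/6.520 = 5.758 mg/L.
Mixed L₀ = (5.62×4.45 + 0.900×54.9)/(6.520) = 74.42/6.520 = 11.41 mg/L.
Initial deficit D₀ = C_s − DO₀ = 8.16 − 5.758 = 2.402 mg/L.
t_c = (1/0.3100) ln[(0.699/0.389)(1 − 2.402×0.3100/(0.389×11.41))] = 3.226 × ln(1.496) = 1.298 d.
D_c = (0.389/0.699) × 11.41 × e^(−0.389×1.298) = 0.5565 × 11.41 × 0.6035 = 3.833 mg/L.
Minimum DO = 8.16 − 3.833 = 4.327 mg/L.

t_c ≈ 1.30 d; minimum DO ≈ 4.33 mg/L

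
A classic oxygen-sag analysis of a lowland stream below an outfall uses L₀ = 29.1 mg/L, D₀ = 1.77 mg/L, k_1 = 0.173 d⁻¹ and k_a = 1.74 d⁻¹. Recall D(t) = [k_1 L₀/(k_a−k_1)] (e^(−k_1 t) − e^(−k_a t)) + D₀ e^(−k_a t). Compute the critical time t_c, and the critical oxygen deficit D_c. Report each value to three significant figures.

t_c ≈ 0.962 d; D_c ≈ 2.45 mg/L

t_c = [1/(k_a−k_1)] ln[(k_a/k_1)(1 − D₀(k_a−k_1)/(k_1 L₀))]
= [1/(1.74−0.173)] ln[(1.74/0.173)(1 − 1.77×1.567/(0.173×29.1))]
= (1/1.567) ln[10.06 × 0.4491] = 0.6382 × ln(4.517) = 0.6382 × 1.508 = 0.9622 d.
L(t_c) = L₀ e^(−k_1 t_c) = 29.1 × 0.8467 = 24.64 mg/L, and at the critical point k_a D_c = k_1 L, so D_c = (0.173/1.74) × 24.64 = 2.450 mg/L.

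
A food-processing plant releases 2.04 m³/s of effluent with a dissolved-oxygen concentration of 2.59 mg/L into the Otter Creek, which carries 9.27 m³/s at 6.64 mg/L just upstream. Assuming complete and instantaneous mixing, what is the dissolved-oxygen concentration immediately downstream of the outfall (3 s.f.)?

Flow-weighted mixing: C = (Q_r C_r + Q_w C_w)/(Q_r + Q_w)
= (9.27×6.64 + 2.04×2.59)/(9.27 + 2.04) = 66.84/11.31 = 5.909 mg/L.

5.91 mg/L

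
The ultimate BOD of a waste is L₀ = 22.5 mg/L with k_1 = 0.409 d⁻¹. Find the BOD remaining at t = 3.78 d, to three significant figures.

L ≈ 4.79 mg/L

L_t = L₀ e^(−k_1 t) = 22.5 × e^(−0.409×3.78) = 22.5 × 0.2131 = 4.795 mg/L.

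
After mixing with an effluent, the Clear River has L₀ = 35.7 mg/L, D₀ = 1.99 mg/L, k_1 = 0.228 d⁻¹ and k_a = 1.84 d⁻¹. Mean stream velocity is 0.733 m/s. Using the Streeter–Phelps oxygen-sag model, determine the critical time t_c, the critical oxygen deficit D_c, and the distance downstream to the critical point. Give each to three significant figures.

t_c ≈ 0.985 d; D_c ≈ 3.53 mg/L; x_c ≈ 62.4 km

t_c = [1/(k_a−k_1)] ln[(k_a/k_1)(1 − D₀(k_a−k_1)/(k_1 L₀))]
= [1/(1.84−0.228)] ln[(1.84/0.228)(1 − 1.99×1.612/(0.228×35.7))]
= (1/1.612) ln[8.070 × 0.6059] = 0.6203 × ln(4.890) = 0.6203 × 1.587 = 0.9846 d.
D_c = (k_1/k_a) L₀ e^(−k_1 t_c) = (0.228/1.84) × 35.7 × e^(−0.228×0.9846) = 0.1239 × 35.7 × 0.7989 = 3.534 mg/L.
x_c = v t_c = 0.733 m/s × 0.9846 d × 86400 s/d = 62350 m ≈ 62.4 km.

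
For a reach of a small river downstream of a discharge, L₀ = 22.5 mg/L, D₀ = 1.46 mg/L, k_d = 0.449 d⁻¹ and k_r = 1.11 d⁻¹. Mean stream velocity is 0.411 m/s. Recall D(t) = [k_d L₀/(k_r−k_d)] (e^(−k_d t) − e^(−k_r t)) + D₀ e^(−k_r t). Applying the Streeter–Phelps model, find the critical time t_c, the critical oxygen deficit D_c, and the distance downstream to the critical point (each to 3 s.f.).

t_c ≈ 1.22 d; D_c ≈ 5.27 mg/L; x_c ≈ 43.2 km

At the critical point dD/dt = 0, so k_d L₀ e^(−k_d t) = k_r D. Substituting D(t) from the Streeter–Phelps equation and solving for t gives
t_c = ln[(k_r/k_d)(1 − D₀(k_r−k_d)/(k_d L₀))] / (k_r−k_d).
Here k_r−k_d = 0.6610 d⁻¹ and 1 − D₀(k_r−k_d)/(k_d L₀) = 1 − 1.46×0.6610/(0.449×22.5) = 0.9045, so
t_c = ln(2.472 × 0.9045) / 0.6610 = 0.8047 / 0.6610 = 1.217 d.
D_c = (k_d/k_r) L₀ e^(−k_d t_c) = (0.449/1.11) × 22.5 × e^(−0.449×1.217) = 0.4045 × 22.5 × 0.5789 = 5.269 mg/L.
x_c = v t_c = 0.411 m/s × 1.217 d × 86400 s/d = 43230 m ≈ 43.2 km.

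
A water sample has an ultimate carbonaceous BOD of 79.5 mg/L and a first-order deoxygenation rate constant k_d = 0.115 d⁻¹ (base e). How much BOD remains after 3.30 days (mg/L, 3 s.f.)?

L ≈ 54.4 mg/L

L_t = L₀ e^(−k_d t) = 79.5 × e^(−0.115×3.30) = 79.5 × 0.6842 = 54.39 mg/L.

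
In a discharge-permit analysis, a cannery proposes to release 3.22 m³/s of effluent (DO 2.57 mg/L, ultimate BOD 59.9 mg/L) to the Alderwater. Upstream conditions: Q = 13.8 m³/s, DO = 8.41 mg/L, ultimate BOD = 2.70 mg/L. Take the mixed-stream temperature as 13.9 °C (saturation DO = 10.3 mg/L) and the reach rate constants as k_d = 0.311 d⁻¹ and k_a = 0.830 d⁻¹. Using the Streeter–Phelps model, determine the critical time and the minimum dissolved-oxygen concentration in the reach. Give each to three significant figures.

t_c ≈ 1.00 d; minimum DO ≈ 6.59 mg/L

Mixed DO = (13.8×8.41 + 3.22×2.57)/(13.8+3.22) = 124.3/17.02 = 7.305 mg/L.
Mixed L₀ = (13.8×2.70 + 3.22×59.9)/(17.02) = 230.1/17.02 = 13.52 mg/L.
Initial deficit D₀ = C_s − DO₀ = 10.3 − 7.305 = 2.995 mg/L.
t_c = (1/0.5190) ln[(0.830/0.311)(1 − 2.995×0.5190/(0.311×13.52))] = 1.927 × ln(1.682) = 1.002 d.
D_c = (0.311/0.830) × 13.52 × e^(−0.311×1.002) = 0.3747 × 13.52 × 0.7322 = 3.710 mg/L.
Minimum DO = 10.3 − 3.710 = 6.590 mg/L.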